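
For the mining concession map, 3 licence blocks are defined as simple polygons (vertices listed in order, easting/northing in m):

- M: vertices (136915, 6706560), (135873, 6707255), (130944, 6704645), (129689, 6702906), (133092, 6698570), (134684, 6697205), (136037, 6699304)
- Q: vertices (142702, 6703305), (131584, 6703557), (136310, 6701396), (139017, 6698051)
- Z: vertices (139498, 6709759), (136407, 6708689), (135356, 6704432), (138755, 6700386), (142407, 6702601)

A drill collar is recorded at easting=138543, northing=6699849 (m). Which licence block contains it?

Cast a ray rightward from (138543, 6699849). For each polygon, the edges (by vertex number in listed order) whose endpoints lie on opposite sides of northing = 6699849, where each meets that height, and whether that is right or left of the point:
M: 4–5 at easting≈132088.2 (left), 7–1 at easting≈136102.9 (left) → 0 crossings.
Q: 3–4 at easting≈137561.9 (left), 4–1 at easting≈140278.1 (right) → 1 crossing.
Z: no edge straddles that height → 0 crossings.
Only Q has an odd count, so the point is inside Q.

Q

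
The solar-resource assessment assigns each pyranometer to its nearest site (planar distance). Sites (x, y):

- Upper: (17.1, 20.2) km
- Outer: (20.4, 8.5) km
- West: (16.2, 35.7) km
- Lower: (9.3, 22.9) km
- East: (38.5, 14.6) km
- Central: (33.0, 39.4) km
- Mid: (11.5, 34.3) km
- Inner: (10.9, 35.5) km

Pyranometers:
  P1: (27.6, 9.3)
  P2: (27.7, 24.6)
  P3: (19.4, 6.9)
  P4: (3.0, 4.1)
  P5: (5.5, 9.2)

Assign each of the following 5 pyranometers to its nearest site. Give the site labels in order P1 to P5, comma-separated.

P1 → Outer (d²=52.48)
P2 → Upper (d²=131.72)
P3 → Outer (d²=3.56)
P4 → Outer (d²=322.12)
P5 → Lower (d²=202.13)

Outer, Upper, Outer, Outer, Lower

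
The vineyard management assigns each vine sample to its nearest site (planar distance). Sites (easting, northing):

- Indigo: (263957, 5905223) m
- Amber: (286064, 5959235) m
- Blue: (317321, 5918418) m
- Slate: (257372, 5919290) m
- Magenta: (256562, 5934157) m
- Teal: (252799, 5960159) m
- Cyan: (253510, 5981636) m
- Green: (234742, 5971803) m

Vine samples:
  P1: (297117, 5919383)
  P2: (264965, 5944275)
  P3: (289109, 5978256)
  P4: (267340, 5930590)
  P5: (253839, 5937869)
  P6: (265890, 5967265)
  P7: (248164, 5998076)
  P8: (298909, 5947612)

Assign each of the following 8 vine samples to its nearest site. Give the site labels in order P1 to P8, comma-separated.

Blue, Magenta, Amber, Magenta, Magenta, Teal, Cyan, Amber

P1 → Blue (d²=409132841.00)
P2 → Magenta (d²=172984333.00)
P3 → Amber (d²=371070466.00)
P4 → Magenta (d²=128888773.00)
P5 → Magenta (d²=21193673.00)
P6 → Teal (d²=221869517.00)
P7 → Cyan (d²=298853316.00)
P8 → Amber (d²=300088154.00)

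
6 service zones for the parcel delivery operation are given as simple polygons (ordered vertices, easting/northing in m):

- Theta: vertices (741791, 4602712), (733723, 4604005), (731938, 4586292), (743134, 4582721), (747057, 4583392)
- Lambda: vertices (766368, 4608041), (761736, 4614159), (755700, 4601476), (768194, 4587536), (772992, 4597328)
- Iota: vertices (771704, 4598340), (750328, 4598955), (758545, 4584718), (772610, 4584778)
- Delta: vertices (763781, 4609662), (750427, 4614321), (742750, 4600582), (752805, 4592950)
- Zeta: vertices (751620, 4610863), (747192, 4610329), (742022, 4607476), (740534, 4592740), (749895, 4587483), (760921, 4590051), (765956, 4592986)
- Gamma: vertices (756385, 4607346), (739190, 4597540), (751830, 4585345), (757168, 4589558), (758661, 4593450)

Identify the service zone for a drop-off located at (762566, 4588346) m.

Iota

Cast a ray rightward from (762566, 4588346). For each polygon, the edges (by vertex number in listed order) whose endpoints lie on opposite sides of northing = 4588346, where each meets that height, and whether that is right or left of the point:
Theta: 2–3 at easting≈732145.0 (left), 5–1 at easting≈745706.7 (left) → 0 crossings.
Lambda: 3–4 at easting≈767468.0 (right), 4–5 at easting≈768590.9 (right) → 2 crossings.
Iota: 2–3 at easting≈756451.1 (left), 4–1 at easting≈772371.6 (right) → 1 crossing.
Delta: no edge straddles that height → 0 crossings.
Zeta: 4–5 at easting≈748358.3 (left), 5–6 at easting≈753600.4 (left) → 0 crossings.
Gamma: 2–3 at easting≈748719.5 (left), 3–4 at easting≈755632.4 (left) → 0 crossings.
Only Iota has an odd count, so the point is inside Iota.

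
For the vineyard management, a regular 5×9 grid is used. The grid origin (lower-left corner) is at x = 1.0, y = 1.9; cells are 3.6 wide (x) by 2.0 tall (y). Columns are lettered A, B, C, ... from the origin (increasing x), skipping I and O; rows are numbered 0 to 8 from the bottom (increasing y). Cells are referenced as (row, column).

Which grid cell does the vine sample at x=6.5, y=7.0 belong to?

(2, B)

Column index: ⌊(6.5 − 1.0) / 3.6⌋ = ⌊1.528⌋ = 1 → column B
Row offset from origin: ⌊(7.0 − 1.9) / 2.0⌋ = ⌊2.550⌋ = 2 → row 2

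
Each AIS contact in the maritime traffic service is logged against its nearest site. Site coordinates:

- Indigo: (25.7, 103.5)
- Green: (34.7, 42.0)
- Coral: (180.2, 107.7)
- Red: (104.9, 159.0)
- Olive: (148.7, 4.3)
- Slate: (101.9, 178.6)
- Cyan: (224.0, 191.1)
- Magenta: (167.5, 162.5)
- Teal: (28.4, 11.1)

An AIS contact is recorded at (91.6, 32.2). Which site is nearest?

Green

Squared distances to each site:
Indigo: 9426.500; Green: 3333.650; Coral: 13550.210; Red: 16255.130; Olive: 4038.820; Slate: 21539.050; Cyan: 42778.970; Magenta: 22738.900; Teal: 4439.450.
Minimum at Green.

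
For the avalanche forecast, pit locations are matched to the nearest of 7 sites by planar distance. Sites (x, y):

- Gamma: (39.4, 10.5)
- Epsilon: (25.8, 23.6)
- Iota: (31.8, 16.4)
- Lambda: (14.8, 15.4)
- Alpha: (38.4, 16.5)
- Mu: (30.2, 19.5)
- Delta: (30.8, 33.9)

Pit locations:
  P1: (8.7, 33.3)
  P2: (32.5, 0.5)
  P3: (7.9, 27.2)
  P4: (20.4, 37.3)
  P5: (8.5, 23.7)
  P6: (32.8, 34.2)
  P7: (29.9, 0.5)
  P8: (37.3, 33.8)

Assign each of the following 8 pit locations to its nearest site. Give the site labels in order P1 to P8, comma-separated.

Lambda, Gamma, Lambda, Delta, Lambda, Delta, Gamma, Delta

P1 → Lambda (d²=357.62)
P2 → Gamma (d²=147.61)
P3 → Lambda (d²=186.85)
P4 → Delta (d²=119.72)
P5 → Lambda (d²=108.58)
P6 → Delta (d²=4.09)
P7 → Gamma (d²=190.25)
P8 → Delta (d²=42.26)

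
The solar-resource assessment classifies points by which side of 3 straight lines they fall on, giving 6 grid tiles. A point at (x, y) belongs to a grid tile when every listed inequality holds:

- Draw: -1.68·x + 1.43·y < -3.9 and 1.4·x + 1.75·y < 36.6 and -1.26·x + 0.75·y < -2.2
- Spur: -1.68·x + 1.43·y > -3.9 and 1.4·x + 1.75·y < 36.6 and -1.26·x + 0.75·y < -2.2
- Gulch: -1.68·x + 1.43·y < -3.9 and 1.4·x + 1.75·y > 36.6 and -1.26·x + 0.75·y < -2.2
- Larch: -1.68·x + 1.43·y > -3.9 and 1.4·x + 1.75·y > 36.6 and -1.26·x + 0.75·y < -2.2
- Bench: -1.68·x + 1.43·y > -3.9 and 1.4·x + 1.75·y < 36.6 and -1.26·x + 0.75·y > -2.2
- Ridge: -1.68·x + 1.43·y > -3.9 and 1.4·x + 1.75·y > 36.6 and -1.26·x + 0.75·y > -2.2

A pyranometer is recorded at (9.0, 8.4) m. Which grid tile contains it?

Spur

-1.68·9.0 + 1.43·8.4 = -3.108, which is > -3.9
1.4·9.0 + 1.75·8.4 = 27.300, which is < 36.6
-1.26·9.0 + 0.75·8.4 = -5.040, which is < -2.2
This sign pattern matches Spur.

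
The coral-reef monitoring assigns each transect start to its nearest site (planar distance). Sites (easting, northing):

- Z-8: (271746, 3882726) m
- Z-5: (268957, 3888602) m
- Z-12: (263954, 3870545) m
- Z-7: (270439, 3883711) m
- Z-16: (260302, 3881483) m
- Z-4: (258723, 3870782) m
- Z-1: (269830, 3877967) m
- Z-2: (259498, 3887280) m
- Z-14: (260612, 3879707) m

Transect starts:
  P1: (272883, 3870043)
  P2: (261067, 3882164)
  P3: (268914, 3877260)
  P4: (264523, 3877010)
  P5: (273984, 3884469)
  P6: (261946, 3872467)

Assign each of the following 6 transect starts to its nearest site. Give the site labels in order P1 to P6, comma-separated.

P1 → Z-1 (d²=72110585.00)
P2 → Z-16 (d²=1048986.00)
P3 → Z-1 (d²=1338905.00)
P4 → Z-14 (d²=22569730.00)
P5 → Z-8 (d²=8046693.00)
P6 → Z-12 (d²=7726148.00)

Z-1, Z-16, Z-1, Z-14, Z-8, Z-12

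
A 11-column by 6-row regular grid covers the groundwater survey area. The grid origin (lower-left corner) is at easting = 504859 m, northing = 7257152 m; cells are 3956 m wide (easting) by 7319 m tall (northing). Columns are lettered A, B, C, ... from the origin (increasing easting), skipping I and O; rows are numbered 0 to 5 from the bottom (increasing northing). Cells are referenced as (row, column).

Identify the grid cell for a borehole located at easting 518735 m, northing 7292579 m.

(4, D)

Column index: ⌊(518735 − 504859) / 3956⌋ = ⌊3.508⌋ = 3 → column D
Row offset from origin: ⌊(7292579 − 7257152) / 7319⌋ = ⌊4.840⌋ = 4 → row 4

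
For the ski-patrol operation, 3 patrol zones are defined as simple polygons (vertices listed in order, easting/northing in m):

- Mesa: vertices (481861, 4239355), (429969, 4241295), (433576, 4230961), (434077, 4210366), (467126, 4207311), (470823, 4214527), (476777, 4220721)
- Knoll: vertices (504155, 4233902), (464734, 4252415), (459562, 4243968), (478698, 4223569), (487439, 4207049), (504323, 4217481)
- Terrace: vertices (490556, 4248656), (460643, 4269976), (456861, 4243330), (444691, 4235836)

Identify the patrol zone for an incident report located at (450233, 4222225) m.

Cast a ray rightward from (450233, 4222225). For each polygon, the edges (by vertex number in listed order) whose endpoints lie on opposite sides of northing = 4222225, where each meets that height, and whether that is right or left of the point:
Mesa: 3–4 at easting≈433788.5 (left), 7–1 at easting≈477187.3 (right) → 1 crossing.
Knoll: 4–5 at easting≈479409.1 (right), 6–1 at easting≈504274.5 (right) → 2 crossings.
Terrace: no edge straddles that height → 0 crossings.
Only Mesa has an odd count, so the point is inside Mesa.

Mesa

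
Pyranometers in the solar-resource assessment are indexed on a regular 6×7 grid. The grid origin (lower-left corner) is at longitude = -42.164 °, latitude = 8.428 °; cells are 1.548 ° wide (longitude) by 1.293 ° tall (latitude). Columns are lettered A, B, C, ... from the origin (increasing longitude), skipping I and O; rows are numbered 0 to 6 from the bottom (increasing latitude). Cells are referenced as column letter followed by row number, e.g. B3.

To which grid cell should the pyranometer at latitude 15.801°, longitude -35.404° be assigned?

Column index: ⌊(-35.404 − -42.164) / 1.548⌋ = ⌊4.367⌋ = 4 → column E
Row offset from origin: ⌊(15.801 − 8.428) / 1.293⌋ = ⌊5.702⌋ = 5 → row 5

E5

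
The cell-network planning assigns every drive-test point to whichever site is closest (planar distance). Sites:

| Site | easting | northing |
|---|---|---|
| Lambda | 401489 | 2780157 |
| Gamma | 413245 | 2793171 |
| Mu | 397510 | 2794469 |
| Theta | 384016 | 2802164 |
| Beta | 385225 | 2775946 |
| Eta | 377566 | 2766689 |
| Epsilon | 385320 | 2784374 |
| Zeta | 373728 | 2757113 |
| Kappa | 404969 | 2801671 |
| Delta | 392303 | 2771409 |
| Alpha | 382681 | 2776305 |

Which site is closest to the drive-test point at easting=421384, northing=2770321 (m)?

Lambda

Squared distances to each site:
Lambda: 492557921.000; Gamma: 588365821.000; Mu: 1153093780.000; Theta: 2410344073.000; Beta: 1339113906.000; Eta: 1933208548.000; Epsilon: 1498098905.000; Zeta: 2445545600.000; Kappa: 1252274725.000; Delta: 846888305.000; Alpha: 1533730465.000.
Minimum at Lambda.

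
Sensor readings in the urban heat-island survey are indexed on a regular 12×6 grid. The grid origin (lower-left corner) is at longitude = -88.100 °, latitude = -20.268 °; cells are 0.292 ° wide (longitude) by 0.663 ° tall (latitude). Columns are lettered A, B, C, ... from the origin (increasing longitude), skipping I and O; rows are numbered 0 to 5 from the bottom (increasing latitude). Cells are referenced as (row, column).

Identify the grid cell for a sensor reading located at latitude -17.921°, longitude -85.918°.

Column index: ⌊(-85.918 − -88.100) / 0.292⌋ = ⌊7.473⌋ = 7 → column H
Row offset from origin: ⌊(-17.921 − -20.268) / 0.663⌋ = ⌊3.540⌋ = 3 → row 3

(3, H)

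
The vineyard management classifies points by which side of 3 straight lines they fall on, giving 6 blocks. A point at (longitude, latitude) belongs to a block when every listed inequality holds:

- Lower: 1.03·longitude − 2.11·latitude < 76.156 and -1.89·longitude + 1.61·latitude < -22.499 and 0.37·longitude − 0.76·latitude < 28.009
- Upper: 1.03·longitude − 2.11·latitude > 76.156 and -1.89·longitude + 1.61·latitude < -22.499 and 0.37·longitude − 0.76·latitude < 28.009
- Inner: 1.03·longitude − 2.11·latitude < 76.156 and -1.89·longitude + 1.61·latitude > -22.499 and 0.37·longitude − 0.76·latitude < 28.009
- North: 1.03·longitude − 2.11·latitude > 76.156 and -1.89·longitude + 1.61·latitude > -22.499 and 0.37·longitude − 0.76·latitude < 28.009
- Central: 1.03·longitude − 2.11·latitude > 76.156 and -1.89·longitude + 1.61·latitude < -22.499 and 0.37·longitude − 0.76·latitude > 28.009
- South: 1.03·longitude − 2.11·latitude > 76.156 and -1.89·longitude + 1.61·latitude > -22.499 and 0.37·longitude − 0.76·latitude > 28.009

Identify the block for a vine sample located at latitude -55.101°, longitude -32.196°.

Central

1.03·-32.196 − 2.11·-55.101 = 83.101, which is > 76.156
-1.89·-32.196 + 1.61·-55.101 = -27.862, which is < -22.499
0.37·-32.196 − 0.76·-55.101 = 29.964, which is > 28.009
This sign pattern matches Central.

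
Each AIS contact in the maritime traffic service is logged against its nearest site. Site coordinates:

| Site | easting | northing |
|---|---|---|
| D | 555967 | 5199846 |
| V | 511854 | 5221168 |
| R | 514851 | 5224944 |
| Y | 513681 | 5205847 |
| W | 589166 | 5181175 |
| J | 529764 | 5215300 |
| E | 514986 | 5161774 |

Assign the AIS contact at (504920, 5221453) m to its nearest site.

Squared distances to each site:
D: 3072658658.000; V: 48161581.000; R: 110811842.000; Y: 320302357.000; W: 8719705800.000; J: 655083745.000; E: 3662907397.000.
Minimum at V.

V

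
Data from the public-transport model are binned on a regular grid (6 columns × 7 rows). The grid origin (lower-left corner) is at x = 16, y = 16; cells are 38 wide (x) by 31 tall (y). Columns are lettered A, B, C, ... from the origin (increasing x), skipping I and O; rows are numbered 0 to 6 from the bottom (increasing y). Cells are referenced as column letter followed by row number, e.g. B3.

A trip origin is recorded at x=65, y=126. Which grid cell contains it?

Column index: ⌊(65 − 16) / 38⌋ = ⌊1.289⌋ = 1 → column B
Row offset from origin: ⌊(126 − 16) / 31⌋ = ⌊3.548⌋ = 3 → row 3

B3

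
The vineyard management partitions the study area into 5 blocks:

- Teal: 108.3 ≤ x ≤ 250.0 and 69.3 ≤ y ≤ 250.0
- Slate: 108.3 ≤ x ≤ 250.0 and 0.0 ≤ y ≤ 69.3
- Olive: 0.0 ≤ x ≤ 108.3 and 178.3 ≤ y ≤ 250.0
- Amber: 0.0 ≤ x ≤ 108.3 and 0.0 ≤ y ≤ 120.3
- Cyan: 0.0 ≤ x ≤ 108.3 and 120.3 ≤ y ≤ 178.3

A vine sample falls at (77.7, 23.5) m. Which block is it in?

Amber

The point has x = 77.7 and y = 23.5.
Only Amber satisfies 0.0 ≤ x ≤ 108.3 and 0.0 ≤ y ≤ 120.3.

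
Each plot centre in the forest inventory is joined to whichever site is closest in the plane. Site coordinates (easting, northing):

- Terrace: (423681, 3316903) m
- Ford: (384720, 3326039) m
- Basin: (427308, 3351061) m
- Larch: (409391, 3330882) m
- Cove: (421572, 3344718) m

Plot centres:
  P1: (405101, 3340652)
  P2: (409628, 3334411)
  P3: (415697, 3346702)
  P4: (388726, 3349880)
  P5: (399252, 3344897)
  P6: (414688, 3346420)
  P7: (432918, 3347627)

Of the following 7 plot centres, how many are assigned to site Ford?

1

P1 → Larch
P2 → Larch
P3 → Cove
P4 → Ford
P5 → Larch
P6 → Cove
P7 → Basin
1 of the 7 goes to Ford.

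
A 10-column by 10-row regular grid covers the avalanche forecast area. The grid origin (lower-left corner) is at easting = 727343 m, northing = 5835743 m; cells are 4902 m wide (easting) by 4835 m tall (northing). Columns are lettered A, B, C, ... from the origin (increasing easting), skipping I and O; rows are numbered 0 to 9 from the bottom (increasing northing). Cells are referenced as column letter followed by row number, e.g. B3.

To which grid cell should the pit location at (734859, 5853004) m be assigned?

B3

Column index: ⌊(734859 − 727343) / 4902⌋ = ⌊1.533⌋ = 1 → column B
Row offset from origin: ⌊(5853004 − 5835743) / 4835⌋ = ⌊3.570⌋ = 3 → row 3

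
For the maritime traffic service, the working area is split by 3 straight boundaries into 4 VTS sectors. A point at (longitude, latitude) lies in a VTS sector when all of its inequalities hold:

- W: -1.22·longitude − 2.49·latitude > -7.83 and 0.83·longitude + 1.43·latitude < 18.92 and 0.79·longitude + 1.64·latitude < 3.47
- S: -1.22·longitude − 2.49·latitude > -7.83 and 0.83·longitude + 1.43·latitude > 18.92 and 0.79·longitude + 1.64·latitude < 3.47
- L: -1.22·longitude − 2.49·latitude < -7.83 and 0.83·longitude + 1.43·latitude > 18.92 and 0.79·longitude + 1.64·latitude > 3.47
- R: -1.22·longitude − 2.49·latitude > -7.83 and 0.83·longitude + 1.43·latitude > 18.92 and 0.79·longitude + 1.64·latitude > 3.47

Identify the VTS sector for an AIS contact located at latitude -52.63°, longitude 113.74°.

-1.22·113.74 − 2.49·-52.63 = -7.714, which is > -7.83
0.83·113.74 + 1.43·-52.63 = 19.143, which is > 18.92
0.79·113.74 + 1.64·-52.63 = 3.541, which is > 3.47
This sign pattern matches R.

R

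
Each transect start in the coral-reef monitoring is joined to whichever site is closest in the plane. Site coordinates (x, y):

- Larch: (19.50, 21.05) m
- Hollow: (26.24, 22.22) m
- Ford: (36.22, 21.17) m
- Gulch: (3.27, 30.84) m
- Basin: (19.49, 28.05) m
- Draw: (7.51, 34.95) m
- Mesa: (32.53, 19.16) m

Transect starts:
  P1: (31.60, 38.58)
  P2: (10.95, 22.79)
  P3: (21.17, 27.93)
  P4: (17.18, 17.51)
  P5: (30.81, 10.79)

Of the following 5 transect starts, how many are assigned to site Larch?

2

P1 → Basin
P2 → Larch
P3 → Basin
P4 → Larch
P5 → Mesa
2 of the 5 go to Larch.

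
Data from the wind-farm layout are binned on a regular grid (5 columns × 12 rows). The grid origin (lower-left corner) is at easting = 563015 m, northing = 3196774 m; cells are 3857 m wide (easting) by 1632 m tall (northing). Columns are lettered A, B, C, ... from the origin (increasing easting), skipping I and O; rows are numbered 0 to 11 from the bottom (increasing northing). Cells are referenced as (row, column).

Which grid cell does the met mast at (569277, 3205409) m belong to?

(5, B)

Column index: ⌊(569277 − 563015) / 3857⌋ = ⌊1.624⌋ = 1 → column B
Row offset from origin: ⌊(3205409 − 3196774) / 1632⌋ = ⌊5.291⌋ = 5 → row 5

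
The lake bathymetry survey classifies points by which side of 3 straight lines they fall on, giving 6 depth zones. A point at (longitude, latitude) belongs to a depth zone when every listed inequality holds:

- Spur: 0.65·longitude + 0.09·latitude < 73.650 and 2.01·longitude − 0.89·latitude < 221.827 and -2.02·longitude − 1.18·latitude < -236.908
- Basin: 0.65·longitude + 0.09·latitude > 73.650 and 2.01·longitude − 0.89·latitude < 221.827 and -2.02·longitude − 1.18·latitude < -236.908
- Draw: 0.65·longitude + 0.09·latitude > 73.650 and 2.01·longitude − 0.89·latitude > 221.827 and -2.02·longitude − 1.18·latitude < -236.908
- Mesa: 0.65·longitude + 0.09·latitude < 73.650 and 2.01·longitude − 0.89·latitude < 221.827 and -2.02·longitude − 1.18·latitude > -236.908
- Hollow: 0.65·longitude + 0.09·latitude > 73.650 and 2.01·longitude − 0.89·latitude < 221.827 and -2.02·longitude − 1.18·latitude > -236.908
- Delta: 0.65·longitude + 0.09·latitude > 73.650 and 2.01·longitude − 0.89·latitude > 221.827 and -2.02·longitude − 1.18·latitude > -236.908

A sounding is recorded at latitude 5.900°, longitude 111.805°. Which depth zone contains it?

0.65·111.805 + 0.09·5.900 = 73.204, which is < 73.650
2.01·111.805 − 0.89·5.900 = 219.477, which is < 221.827
-2.02·111.805 − 1.18·5.900 = -232.808, which is > -236.908
This sign pattern matches Mesa.

Mesa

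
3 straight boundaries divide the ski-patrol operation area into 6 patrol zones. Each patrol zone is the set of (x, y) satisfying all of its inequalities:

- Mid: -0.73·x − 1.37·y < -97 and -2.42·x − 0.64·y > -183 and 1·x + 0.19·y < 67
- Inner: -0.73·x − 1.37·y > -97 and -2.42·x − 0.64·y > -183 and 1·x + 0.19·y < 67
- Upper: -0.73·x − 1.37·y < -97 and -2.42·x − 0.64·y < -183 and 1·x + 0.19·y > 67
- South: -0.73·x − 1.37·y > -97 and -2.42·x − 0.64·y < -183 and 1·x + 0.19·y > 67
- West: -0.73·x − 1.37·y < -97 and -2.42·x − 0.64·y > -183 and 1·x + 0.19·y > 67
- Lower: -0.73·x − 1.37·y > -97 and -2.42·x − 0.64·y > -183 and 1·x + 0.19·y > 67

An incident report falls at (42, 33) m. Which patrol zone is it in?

Inner

-0.73·42 − 1.37·33 = -75.870, which is > -97
-2.42·42 − 0.64·33 = -122.760, which is > -183
1·42 + 0.19·33 = 48.270, which is < 67
This sign pattern matches Inner.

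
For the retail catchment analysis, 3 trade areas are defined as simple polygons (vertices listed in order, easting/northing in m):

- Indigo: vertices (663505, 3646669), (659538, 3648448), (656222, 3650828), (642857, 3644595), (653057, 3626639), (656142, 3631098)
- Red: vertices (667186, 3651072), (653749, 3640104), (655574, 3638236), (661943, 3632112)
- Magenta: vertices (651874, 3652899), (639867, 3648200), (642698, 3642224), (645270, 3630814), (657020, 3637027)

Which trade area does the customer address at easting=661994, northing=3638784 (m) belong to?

Cast a ray rightward from (661994, 3638784). For each polygon, the edges (by vertex number in listed order) whose endpoints lie on opposite sides of northing = 3638784, where each meets that height, and whether that is right or left of the point:
Indigo: 4–5 at easting≈646158.0 (left), 6–1 at easting≈659776.4 (left) → 0 crossings.
Red: 2–3 at easting≈655038.6 (left), 4–1 at easting≈663788.0 (right) → 1 crossing.
Magenta: 3–4 at easting≈643473.4 (left), 5–1 at easting≈656450.3 (left) → 0 crossings.
Only Red has an odd count, so the point is inside Red.

Red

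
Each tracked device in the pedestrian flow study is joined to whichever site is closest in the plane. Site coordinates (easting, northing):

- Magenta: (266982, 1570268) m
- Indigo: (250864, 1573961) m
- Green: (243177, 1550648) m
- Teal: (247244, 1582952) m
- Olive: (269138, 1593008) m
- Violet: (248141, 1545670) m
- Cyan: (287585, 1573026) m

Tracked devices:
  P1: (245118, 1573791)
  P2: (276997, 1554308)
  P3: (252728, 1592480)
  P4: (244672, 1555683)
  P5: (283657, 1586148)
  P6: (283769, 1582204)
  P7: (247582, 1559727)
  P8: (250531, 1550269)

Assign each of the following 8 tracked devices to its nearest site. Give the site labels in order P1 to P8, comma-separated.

Indigo, Magenta, Teal, Green, Cyan, Cyan, Green, Violet

P1 → Indigo (d²=33045416.00)
P2 → Magenta (d²=355021825.00)
P3 → Teal (d²=120857040.00)
P4 → Green (d²=27586250.00)
P5 → Cyan (d²=187616068.00)
P6 → Cyan (d²=98797540.00)
P7 → Green (d²=101832266.00)
P8 → Violet (d²=26862901.00)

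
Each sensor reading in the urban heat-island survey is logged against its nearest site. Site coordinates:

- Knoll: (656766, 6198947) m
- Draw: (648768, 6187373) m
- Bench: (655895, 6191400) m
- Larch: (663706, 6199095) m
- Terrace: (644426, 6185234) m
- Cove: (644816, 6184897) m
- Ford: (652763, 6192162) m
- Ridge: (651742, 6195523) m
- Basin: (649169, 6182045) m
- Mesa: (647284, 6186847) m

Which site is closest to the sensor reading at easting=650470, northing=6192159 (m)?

Ford

Squared distances to each site:
Knoll: 85716560.000; Draw: 25802600.000; Bench: 30006706.000; Larch: 223299792.000; Terrace: 84485561.000; Cove: 84704360.000; Ford: 5257858.000; Ridge: 12934480.000; Basin: 103985597.000; Mesa: 38367940.000.
Minimum at Ford.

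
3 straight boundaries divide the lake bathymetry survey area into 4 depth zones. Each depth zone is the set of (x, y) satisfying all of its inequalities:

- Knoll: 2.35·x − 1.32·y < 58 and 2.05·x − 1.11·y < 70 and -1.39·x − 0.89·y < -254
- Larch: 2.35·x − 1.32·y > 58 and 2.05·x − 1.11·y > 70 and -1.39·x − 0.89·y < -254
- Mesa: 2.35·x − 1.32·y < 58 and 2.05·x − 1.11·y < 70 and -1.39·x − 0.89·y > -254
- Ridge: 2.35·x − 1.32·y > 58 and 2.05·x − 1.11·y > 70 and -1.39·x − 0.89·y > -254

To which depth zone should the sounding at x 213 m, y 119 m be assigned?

Larch

2.35·213 − 1.32·119 = 343.470, which is > 58
2.05·213 − 1.11·119 = 304.560, which is > 70
-1.39·213 − 0.89·119 = -401.980, which is < -254
This sign pattern matches Larch.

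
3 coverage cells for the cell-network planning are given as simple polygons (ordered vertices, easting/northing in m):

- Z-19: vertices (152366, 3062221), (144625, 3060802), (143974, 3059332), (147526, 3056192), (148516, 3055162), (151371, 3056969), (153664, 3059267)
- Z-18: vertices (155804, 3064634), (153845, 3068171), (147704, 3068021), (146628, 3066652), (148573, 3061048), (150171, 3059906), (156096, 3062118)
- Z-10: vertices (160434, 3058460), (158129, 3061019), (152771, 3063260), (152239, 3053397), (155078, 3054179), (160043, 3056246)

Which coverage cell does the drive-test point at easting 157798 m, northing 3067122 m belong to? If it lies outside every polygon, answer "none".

Cast a ray rightward from (157798, 3067122). For each polygon, the edges (by vertex number in listed order) whose endpoints lie on opposite sides of northing = 3067122, where each meets that height, and whether that is right or left of the point:
Z-19: no edge straddles that height → 0 crossings.
Z-18: 1–2 at easting≈154426.0 (left), 3–4 at easting≈146997.4 (left) → 0 crossings.
Z-10: no edge straddles that height → 0 crossings.
All counts are even, so the point lies outside every listed polygon.

none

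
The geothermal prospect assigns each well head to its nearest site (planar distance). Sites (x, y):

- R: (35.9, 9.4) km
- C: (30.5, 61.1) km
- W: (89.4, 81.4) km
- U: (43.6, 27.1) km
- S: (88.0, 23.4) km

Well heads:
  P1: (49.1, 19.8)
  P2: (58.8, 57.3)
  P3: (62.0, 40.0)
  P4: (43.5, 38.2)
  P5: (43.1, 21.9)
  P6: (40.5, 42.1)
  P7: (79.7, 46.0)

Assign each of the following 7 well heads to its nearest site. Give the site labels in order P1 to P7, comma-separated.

P1 → U (d²=83.54)
P2 → C (d²=815.33)
P3 → U (d²=504.97)
P4 → U (d²=123.22)
P5 → U (d²=27.29)
P6 → U (d²=234.61)
P7 → S (d²=579.65)

U, C, U, U, U, U, S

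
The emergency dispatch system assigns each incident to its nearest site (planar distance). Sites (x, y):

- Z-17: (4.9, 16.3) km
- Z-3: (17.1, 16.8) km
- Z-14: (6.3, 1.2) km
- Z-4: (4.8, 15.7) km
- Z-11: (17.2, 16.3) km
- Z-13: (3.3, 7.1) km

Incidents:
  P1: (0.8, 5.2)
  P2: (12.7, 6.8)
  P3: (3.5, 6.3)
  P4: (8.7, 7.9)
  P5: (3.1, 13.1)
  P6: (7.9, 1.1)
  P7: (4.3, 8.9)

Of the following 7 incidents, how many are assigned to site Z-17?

0

P1 → Z-13
P2 → Z-14
P3 → Z-13
P4 → Z-13
P5 → Z-4
P6 → Z-14
P7 → Z-13
0 of the 7 go to Z-17.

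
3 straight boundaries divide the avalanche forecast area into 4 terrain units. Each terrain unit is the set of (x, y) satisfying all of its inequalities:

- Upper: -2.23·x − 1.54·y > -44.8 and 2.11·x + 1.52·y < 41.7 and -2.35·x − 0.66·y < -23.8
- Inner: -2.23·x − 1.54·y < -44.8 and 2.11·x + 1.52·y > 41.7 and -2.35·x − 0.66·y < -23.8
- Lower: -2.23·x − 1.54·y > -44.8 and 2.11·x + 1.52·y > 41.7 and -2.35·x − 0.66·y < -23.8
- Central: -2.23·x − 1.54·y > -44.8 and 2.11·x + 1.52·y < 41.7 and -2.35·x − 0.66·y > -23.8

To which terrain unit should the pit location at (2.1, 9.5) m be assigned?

-2.23·2.1 − 1.54·9.5 = -19.313, which is > -44.8
2.11·2.1 + 1.52·9.5 = 18.871, which is < 41.7
-2.35·2.1 − 0.66·9.5 = -11.205, which is > -23.8
This sign pattern matches Central.

Central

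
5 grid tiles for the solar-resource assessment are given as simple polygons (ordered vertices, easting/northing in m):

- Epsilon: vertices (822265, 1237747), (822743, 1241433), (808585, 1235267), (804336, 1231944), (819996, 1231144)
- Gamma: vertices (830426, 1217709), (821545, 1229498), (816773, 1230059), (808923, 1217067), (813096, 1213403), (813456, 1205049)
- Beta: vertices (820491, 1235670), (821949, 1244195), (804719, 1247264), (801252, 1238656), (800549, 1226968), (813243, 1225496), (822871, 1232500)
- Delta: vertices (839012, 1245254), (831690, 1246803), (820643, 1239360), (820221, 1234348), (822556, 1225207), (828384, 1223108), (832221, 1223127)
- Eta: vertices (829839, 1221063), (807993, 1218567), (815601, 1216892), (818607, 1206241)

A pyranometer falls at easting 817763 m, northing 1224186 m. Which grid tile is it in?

Cast a ray rightward from (817763, 1224186). For each polygon, the edges (by vertex number in listed order) whose endpoints lie on opposite sides of northing = 1224186, where each meets that height, and whether that is right or left of the point:
Epsilon: no edge straddles that height → 0 crossings.
Gamma: 1–2 at easting≈825546.7 (right), 3–4 at easting≈813224.4 (left) → 1 crossing.
Beta: no edge straddles that height → 0 crossings.
Delta: 5–6 at easting≈825390.9 (right), 7–1 at easting≈832546.0 (right) → 2 crossings.
Eta: no edge straddles that height → 0 crossings.
Only Gamma has an odd count, so the point is inside Gamma.

Gamma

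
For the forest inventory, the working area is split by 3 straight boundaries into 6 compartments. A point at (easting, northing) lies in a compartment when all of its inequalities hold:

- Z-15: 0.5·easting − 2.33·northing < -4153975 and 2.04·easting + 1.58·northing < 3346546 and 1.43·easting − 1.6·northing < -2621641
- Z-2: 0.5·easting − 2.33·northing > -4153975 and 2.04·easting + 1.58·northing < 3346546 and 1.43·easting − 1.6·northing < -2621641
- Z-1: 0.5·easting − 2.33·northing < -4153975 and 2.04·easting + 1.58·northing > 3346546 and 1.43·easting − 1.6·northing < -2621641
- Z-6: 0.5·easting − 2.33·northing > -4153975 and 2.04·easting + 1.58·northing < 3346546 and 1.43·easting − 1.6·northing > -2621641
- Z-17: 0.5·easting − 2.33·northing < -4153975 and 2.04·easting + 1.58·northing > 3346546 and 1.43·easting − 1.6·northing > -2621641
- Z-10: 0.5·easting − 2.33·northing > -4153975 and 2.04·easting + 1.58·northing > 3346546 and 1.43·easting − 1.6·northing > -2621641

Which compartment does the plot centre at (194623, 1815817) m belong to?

0.5·194623 − 2.33·1815817 = -4133542.110, which is > -4153975
2.04·194623 + 1.58·1815817 = 3266021.780, which is < 3346546
1.43·194623 − 1.6·1815817 = -2626996.310, which is < -2621641
This sign pattern matches Z-2.

Z-2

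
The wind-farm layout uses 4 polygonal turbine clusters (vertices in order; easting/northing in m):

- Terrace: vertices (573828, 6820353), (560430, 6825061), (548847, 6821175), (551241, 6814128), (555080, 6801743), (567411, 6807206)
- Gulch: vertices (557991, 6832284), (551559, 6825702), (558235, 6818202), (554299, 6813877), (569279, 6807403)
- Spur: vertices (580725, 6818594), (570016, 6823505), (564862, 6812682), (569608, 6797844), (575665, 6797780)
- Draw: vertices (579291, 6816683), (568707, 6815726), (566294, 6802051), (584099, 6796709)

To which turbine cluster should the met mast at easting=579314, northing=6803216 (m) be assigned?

Cast a ray rightward from (579314, 6803216). For each polygon, the edges (by vertex number in listed order) whose endpoints lie on opposite sides of northing = 6803216, where each meets that height, and whether that is right or left of the point:
Terrace: 4–5 at easting≈554623.4 (left), 5–6 at easting≈558404.8 (left) → 0 crossings.
Gulch: no edge straddles that height → 0 crossings.
Spur: 3–4 at easting≈567889.7 (left), 5–1 at easting≈576986.5 (left) → 0 crossings.
Draw: 2–3 at easting≈566499.6 (left), 4–1 at easting≈582532.7 (right) → 1 crossing.
Only Draw has an odd count, so the point is inside Draw.

Draw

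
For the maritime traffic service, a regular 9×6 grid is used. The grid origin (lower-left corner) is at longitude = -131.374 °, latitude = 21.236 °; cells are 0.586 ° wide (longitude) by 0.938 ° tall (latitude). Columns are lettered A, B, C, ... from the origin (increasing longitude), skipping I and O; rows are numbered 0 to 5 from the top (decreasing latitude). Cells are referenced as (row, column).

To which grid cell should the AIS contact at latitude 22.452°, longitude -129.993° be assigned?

(4, C)

Column index: ⌊(-129.993 − -131.374) / 0.586⌋ = ⌊2.357⌋ = 2 → column C
Row offset from origin: ⌊(22.452 − 21.236) / 0.938⌋ = ⌊1.296⌋ = 1 → row 4 (counted from top)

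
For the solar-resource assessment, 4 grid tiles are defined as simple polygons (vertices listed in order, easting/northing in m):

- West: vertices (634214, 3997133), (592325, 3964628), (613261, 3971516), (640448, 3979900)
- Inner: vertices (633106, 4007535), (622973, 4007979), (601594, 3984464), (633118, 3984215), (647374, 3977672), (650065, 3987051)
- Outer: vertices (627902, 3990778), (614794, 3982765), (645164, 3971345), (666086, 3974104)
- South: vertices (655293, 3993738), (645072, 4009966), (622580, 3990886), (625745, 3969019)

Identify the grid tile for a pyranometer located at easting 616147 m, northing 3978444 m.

Cast a ray rightward from (616147, 3978444). For each polygon, the edges (by vertex number in listed order) whose endpoints lie on opposite sides of northing = 3978444, where each meets that height, and whether that is right or left of the point:
West: 1–2 at easting≈610129.6 (left), 3–4 at easting≈635726.6 (right) → 1 crossing.
Inner: 4–5 at easting≈645692.0 (right), 5–6 at easting≈647595.5 (right) → 2 crossings.
Outer: 2–3 at easting≈626285.1 (right), 4–1 at easting≈656147.3 (right) → 2 crossings.
South: 3–4 at easting≈624380.8 (right), 4–1 at easting≈637011.2 (right) → 2 crossings.
Only West has an odd count, so the point is inside West.

West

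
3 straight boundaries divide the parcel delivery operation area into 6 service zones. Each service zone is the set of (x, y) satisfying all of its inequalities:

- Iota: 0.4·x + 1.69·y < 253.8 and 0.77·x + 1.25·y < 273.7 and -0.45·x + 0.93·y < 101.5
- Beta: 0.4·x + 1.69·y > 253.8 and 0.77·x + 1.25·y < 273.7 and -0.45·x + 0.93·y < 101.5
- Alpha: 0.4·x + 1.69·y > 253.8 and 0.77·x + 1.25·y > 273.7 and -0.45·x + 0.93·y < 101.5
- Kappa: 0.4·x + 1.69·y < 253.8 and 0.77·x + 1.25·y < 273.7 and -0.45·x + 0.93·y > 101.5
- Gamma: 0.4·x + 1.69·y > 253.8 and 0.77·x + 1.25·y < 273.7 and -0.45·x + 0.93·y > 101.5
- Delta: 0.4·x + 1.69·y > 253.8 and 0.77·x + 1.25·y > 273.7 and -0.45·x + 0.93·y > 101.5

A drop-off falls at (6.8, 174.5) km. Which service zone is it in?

0.4·6.8 + 1.69·174.5 = 297.625, which is > 253.8
0.77·6.8 + 1.25·174.5 = 223.361, which is < 273.7
-0.45·6.8 + 0.93·174.5 = 159.225, which is > 101.5
This sign pattern matches Gamma.

Gamma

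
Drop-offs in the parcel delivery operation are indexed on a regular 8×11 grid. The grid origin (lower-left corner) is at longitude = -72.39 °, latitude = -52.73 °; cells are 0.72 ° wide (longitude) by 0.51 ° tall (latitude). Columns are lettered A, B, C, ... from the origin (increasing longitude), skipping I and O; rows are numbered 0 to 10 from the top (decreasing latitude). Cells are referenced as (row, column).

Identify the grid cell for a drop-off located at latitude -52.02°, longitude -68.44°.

(9, F)

Column index: ⌊(-68.44 − -72.39) / 0.72⌋ = ⌊5.486⌋ = 5 → column F
Row offset from origin: ⌊(-52.02 − -52.73) / 0.51⌋ = ⌊1.392⌋ = 1 → row 9 (counted from top)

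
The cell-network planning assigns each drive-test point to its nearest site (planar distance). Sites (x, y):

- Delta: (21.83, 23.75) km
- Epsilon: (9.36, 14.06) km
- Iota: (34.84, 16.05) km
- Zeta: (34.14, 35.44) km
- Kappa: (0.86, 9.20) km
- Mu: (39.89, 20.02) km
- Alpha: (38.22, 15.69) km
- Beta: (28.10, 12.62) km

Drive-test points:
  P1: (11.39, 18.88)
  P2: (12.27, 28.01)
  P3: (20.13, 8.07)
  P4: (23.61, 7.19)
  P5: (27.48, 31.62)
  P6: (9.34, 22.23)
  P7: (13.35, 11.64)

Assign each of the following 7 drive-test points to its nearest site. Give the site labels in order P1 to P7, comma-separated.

P1 → Epsilon (d²=27.35)
P2 → Delta (d²=109.54)
P3 → Beta (d²=84.22)
P4 → Beta (d²=49.65)
P5 → Zeta (d²=58.95)
P6 → Epsilon (d²=66.75)
P7 → Epsilon (d²=21.78)

Epsilon, Delta, Beta, Beta, Zeta, Epsilon, Epsilon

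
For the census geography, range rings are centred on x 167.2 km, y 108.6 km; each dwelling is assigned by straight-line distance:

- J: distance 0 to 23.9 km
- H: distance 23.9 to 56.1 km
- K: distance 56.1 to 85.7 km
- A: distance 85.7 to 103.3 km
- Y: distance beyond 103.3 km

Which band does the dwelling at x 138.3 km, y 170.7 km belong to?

K

Distance = √((138.3−167.2)² + (170.7−108.6)²) = √(835.210 + 3856.410) = 68.495 km.
56.1 ≤ 68.495 < 85.7 → K.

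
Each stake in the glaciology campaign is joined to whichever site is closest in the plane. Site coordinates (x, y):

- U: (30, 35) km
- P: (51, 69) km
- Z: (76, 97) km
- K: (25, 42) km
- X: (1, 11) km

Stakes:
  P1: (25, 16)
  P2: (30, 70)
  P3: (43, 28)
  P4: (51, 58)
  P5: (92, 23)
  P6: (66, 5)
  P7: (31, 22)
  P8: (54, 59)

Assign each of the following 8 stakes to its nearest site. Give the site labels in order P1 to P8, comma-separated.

P1 → U (d²=386.00)
P2 → P (d²=442.00)
P3 → U (d²=218.00)
P4 → P (d²=121.00)
P5 → P (d²=3797.00)
P6 → U (d²=2196.00)
P7 → U (d²=170.00)
P8 → P (d²=109.00)

U, P, U, P, P, U, U, P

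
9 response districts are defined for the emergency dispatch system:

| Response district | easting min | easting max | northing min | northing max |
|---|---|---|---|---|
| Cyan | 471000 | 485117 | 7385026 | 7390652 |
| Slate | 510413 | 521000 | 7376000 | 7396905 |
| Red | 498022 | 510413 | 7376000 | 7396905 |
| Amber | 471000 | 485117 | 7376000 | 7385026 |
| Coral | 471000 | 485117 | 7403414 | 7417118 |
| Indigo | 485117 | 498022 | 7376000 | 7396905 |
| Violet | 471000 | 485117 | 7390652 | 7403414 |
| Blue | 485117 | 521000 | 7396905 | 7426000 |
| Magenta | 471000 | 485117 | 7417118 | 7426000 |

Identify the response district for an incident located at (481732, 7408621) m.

The point has easting = 481732 and northing = 7408621.
Only Coral satisfies 471000 ≤ easting ≤ 485117 and 7403414 ≤ northing ≤ 7417118.

Coral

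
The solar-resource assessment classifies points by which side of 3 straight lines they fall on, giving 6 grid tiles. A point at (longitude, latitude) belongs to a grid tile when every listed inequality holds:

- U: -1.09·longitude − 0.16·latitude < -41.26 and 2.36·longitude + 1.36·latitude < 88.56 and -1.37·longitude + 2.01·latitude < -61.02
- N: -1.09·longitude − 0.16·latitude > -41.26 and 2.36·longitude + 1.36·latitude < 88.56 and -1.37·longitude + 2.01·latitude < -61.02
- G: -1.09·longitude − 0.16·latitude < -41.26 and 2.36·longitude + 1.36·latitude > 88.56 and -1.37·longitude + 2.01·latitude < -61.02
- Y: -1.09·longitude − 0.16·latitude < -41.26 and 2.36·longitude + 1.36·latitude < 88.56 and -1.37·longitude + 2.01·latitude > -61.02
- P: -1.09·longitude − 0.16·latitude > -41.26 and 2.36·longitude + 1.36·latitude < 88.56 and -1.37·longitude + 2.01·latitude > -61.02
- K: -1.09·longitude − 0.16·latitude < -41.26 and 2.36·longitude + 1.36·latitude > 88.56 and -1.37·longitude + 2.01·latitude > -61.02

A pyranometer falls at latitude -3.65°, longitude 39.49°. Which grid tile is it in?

-1.09·39.49 − 0.16·-3.65 = -42.460, which is < -41.26
2.36·39.49 + 1.36·-3.65 = 88.232, which is < 88.56
-1.37·39.49 + 2.01·-3.65 = -61.438, which is < -61.02
This sign pattern matches U.

U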